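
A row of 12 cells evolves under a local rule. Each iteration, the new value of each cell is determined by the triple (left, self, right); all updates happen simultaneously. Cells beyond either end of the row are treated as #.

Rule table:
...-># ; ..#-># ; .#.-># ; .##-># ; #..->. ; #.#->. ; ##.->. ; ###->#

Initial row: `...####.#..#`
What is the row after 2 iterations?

iteration 1: .#####..#.##
iteration 2: .####..##.##

.####..##.##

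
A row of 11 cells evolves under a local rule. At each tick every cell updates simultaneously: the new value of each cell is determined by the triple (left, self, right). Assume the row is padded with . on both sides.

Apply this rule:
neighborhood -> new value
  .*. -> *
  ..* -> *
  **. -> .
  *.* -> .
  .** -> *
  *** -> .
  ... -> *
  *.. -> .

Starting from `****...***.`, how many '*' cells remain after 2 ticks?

7

*....***...
*.****...**
count of *: 7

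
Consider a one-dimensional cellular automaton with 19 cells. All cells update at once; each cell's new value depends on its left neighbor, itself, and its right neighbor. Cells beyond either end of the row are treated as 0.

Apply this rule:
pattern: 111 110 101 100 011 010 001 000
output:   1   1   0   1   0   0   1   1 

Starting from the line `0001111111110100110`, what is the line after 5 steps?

1110111011111111001

1110111111110011011
0110011111111101001
1011101111111100110
0001100111111111011
1110111011111111001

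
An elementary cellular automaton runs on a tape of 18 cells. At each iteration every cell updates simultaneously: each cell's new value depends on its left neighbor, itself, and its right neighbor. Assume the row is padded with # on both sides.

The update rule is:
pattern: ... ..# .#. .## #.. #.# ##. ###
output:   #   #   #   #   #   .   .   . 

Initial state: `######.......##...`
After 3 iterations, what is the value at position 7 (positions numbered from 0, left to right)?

iteration 1: ......########.###
iteration 2: #######........#..
iteration 3: .......###########
position 7 holds #

#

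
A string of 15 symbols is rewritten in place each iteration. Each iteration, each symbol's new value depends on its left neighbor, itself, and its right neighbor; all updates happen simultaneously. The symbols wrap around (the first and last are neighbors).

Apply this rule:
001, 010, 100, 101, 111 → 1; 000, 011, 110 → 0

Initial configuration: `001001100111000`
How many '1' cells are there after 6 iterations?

11

011110011010100
101101100111110
110010011011101
101111100101010
110111011111111
101010101111111
count of 1: 11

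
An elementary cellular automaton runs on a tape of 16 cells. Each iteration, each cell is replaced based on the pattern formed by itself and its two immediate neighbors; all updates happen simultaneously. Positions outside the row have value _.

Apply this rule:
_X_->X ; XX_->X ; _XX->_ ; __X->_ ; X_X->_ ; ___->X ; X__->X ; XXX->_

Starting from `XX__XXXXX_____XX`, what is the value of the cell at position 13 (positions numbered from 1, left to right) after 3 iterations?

_

_XX_____XXXXX__X
__XXXXX_____XX_X
X_____XXXXX__X_X
position 13 holds _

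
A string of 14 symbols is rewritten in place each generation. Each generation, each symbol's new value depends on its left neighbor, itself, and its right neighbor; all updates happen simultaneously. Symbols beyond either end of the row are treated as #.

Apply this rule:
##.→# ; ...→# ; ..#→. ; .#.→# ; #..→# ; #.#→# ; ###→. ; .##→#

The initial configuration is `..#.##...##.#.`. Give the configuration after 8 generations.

.#####.#.####.

generation 1: #.######.#####
generation 2: ###....###....
generation 3: ..####.#.####.
generation 4: #.#..#####..##
generation 5: ####.#...##.#.
generation 6: ...#####.#####
generation 7: ##.#...###....
generation 8: .#####.#.####.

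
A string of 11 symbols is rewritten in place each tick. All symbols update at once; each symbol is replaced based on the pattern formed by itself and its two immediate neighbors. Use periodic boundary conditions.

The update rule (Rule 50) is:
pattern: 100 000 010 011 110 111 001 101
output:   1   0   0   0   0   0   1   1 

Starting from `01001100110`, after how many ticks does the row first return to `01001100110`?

tick 1: 10110011001
tick 2: 01001100110

2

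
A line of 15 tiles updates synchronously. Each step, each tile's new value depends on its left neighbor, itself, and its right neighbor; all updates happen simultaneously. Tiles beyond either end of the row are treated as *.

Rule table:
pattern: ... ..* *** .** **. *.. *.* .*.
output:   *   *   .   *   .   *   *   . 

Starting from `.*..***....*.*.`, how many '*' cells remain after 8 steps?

7

*.***..****.*.*
.**..***...*.**
**.***..***.**.
..**..***..**.*
***.***..***.**
...**..***..**.
****.***..***.*
....**..***..**
count of *: 7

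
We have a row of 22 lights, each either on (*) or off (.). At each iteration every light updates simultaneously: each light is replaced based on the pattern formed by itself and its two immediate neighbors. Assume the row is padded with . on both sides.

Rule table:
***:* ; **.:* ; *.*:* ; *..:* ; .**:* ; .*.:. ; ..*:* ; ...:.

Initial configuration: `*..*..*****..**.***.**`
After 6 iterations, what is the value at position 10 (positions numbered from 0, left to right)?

*

.**.******************
**********************
**********************  (fixed point — unchanged through iteration 6)
position 10 holds *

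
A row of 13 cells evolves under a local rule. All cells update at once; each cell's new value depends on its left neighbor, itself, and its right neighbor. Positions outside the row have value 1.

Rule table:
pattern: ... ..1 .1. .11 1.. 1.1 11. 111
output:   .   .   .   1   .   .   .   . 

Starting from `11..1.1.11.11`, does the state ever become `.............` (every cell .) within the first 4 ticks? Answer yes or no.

tick 1: ........1..1.
tick 2: .............
all cells are . at tick 2

yes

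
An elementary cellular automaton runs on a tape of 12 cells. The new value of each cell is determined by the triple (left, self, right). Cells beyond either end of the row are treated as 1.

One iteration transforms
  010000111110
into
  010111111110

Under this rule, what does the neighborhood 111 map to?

At position 7 the neighborhood is 111; the next row has 1 there.

1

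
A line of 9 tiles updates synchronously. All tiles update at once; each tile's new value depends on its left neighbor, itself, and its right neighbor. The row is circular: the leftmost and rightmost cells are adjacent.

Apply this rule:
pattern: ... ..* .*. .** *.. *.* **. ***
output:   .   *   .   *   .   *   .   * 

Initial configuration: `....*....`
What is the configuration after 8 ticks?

tick 1: ...*.....
tick 2: ..*......
tick 3: .*.......
tick 4: *........
tick 5: ........*
tick 6: .......*.
tick 7: ......*..
tick 8: .....*...

.....*...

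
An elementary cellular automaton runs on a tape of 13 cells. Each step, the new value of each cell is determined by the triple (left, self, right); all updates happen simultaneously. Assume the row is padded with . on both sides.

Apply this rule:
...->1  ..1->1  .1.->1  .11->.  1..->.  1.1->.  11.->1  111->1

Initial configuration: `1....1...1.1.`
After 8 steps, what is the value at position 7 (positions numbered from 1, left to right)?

1.1111.111.1.
1..111..11.1.
1.1.11.1.1.1.
1.1..1.1.1.1.
1.1.11.1.1.1.  (repeats step 3; period 2)
step 8: 1.1..1.1.1.1.
position 7 holds .

.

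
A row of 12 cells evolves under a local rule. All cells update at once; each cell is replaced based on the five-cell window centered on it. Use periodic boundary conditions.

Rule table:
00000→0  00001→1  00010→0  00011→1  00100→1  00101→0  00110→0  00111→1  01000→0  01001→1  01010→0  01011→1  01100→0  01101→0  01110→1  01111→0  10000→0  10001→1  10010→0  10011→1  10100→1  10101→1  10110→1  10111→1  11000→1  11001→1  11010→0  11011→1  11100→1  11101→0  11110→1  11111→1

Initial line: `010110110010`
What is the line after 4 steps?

011011101011

001101101011
110011001110
101100111101
011011101011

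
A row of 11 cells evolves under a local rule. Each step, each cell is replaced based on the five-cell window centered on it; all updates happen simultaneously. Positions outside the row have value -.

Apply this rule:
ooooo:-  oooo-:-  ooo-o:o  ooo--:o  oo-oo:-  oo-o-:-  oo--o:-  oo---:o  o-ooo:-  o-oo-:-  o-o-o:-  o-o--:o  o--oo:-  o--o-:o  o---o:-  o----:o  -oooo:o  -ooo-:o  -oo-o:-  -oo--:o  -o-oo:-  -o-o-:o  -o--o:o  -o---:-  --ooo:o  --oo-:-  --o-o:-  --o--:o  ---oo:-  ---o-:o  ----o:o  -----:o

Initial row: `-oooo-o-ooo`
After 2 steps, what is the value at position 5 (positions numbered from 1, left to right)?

-oo-o----oo
----o-oo--o
position 5 holds o

o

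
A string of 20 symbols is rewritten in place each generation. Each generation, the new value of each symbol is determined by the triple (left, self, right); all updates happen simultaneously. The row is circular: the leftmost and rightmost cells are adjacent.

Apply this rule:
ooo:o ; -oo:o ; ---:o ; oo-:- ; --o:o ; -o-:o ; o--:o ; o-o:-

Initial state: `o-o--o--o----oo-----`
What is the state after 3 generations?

oooooooooooo-oooooo-

o-oooooooooooo-ooooo
--ooooooooooo--ooooo
oooooooooooo-oooooo-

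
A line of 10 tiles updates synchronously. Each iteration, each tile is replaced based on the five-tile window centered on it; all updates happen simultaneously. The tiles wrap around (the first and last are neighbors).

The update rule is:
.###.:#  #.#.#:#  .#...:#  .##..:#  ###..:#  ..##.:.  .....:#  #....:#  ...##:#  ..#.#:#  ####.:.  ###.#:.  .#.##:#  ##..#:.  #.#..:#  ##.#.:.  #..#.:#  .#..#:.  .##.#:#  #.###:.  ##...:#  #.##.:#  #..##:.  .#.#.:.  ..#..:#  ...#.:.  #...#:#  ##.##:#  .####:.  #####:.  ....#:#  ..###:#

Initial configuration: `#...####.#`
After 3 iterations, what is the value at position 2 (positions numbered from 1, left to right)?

#####...##
....#####.
#####...##
position 2 holds #

#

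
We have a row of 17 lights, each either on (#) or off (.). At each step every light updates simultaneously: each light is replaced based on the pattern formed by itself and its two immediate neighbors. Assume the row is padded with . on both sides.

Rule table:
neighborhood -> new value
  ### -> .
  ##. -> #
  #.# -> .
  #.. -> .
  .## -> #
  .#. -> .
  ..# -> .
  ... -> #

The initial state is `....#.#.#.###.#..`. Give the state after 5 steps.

#.#.#...#.......#

step 1: ###.......#.#...#
step 2: #.#.#####.....#..
step 3: ....#...#.###...#
step 4: ###...#...#.#.#..
step 5: #.#.#...#.......#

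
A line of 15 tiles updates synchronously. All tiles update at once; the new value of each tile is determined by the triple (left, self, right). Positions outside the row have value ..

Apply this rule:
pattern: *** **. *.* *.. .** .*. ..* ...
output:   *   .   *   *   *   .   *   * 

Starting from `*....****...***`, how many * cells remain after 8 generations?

.*******.*****.
*******.*****.*
******.*****.*.
*****.*****.*.*
****.*****.*.*.
***.*****.*.*.*
**.*****.*.*.*.
*.*****.*.*.*.*
count of *: 10

10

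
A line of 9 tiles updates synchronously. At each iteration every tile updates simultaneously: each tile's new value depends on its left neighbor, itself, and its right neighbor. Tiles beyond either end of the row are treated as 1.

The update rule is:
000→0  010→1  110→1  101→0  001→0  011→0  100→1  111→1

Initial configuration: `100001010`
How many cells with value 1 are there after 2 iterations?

5

110001010
111001010
count of 1: 5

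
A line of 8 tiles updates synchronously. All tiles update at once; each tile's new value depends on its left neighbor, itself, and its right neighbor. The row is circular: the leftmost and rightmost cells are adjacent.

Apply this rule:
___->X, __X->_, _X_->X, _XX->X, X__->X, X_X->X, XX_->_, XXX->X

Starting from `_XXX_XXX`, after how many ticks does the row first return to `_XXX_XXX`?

4

tick 1: XXX_XXX_
tick 2: XX_XXX_X
tick 3: X_XXX_XX
tick 4: _XXX_XXX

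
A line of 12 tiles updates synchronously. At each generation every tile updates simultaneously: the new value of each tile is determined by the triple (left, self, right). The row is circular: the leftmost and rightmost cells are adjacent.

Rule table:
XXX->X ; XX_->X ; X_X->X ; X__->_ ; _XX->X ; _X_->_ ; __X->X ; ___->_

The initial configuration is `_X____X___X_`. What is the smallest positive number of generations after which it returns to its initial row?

12

generation 1: X____X___X__
generation 2: ____X___X__X
generation 3: ___X___X__X_
generation 4: __X___X__X__
generation 5: _X___X__X___
generation 6: X___X__X____
generation 7: ___X__X____X
generation 8: __X__X____X_
generation 9: _X__X____X__
generation 10: X__X____X___
generation 11: __X____X___X
generation 12: _X____X___X_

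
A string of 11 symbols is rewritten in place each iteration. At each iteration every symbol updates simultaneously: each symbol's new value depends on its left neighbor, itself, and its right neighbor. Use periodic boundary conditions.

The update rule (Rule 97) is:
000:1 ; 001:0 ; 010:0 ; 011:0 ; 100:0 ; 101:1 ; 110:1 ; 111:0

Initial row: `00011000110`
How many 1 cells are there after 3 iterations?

11001010010
01000100001
10010001100
count of 1: 4

4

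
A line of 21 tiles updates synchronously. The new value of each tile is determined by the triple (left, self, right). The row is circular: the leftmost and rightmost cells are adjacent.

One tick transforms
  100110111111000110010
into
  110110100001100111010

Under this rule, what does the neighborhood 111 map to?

0

At position 7 the neighborhood is 111; the next row has 0 there.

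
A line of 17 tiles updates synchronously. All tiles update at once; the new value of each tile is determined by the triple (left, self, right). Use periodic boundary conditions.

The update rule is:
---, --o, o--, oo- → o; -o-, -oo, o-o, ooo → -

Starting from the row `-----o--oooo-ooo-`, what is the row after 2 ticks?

tick 1: ooooo-oo---o---oo
tick 2: ----o--oooo-ooo--

----o--oooo-ooo--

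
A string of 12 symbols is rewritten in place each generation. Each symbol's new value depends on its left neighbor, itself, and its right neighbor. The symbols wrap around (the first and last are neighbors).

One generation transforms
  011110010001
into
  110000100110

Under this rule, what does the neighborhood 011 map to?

At position 1 the neighborhood is 011; the next row has 1 there.

1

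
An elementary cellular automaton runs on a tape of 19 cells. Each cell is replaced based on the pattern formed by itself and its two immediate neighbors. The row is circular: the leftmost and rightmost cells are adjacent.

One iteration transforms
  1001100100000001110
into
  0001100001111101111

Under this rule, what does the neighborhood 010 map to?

0

At position 0 the neighborhood is 010; the next row has 0 there.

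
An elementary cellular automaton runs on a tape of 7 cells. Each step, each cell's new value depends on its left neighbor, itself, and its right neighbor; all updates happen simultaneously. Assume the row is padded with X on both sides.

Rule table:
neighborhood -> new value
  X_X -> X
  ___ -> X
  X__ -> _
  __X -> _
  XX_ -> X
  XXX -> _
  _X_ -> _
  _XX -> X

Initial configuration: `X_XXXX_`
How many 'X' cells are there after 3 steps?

1

XXX__XX
__X__X_
______X
count of X: 1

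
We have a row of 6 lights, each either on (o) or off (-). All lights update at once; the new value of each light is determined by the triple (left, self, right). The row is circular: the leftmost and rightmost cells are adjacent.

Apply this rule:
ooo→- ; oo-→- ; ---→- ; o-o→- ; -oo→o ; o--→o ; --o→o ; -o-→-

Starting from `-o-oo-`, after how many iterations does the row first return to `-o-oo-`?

3

o--o-o
-oo--o
-o-oo-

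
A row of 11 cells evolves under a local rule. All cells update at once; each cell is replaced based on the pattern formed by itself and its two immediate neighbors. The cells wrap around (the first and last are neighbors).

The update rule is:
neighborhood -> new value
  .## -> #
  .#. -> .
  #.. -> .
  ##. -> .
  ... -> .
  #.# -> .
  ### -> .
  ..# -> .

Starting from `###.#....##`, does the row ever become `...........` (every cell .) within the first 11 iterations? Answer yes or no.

.........#.
...........
all cells are . at iteration 2

yes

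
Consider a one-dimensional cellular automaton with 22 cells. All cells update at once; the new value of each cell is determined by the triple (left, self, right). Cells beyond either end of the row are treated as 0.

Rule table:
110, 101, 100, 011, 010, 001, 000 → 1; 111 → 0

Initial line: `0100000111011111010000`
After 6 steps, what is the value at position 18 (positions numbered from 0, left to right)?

step 1: 1111111101110001111111
step 2: 1000000111011111000001
step 3: 1111111101110001111111  (repeats step 1; period 2)
step 6: 1000000111011111000001
position 18 holds 0

0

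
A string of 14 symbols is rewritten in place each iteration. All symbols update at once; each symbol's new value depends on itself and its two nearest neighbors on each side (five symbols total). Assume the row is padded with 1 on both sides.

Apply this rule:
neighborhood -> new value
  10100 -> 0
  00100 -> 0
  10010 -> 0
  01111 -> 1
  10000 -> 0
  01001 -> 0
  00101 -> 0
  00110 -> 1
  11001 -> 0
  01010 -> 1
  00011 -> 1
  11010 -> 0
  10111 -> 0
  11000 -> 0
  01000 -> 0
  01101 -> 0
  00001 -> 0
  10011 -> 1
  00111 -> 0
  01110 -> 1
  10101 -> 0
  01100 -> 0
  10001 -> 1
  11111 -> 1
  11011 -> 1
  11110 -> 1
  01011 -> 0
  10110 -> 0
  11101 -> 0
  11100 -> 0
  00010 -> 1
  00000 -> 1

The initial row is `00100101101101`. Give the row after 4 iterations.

00001000101000

00000000010010
00111110100000
01011100000101
00001000101000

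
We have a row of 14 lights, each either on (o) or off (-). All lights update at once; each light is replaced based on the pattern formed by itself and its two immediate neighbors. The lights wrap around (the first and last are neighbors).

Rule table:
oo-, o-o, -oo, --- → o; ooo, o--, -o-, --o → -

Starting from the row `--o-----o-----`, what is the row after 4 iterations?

--o-o-o-o-----

o---ooo---oooo
o-o-o-o-o-o---
-o-o-o-o-o--o-
--o-o-o-o-----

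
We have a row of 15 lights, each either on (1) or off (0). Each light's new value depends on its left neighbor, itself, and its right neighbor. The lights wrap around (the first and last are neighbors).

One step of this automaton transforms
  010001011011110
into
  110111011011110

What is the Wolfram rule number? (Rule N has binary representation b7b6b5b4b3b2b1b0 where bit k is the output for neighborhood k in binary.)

position 11: 111 → 1  (bit 7 = 1)
position 8: 110 → 1  (bit 6 = 1)
position 6: 101 → 0  (bit 5 = 0)
position 2: 100 → 0  (bit 4 = 0)
position 7: 011 → 1  (bit 3 = 1)
position 1: 010 → 1  (bit 2 = 1)
position 0: 001 → 1  (bit 1 = 1)
position 3: 000 → 1  (bit 0 = 1)
bits b7..b0 = 11001111 = 207

207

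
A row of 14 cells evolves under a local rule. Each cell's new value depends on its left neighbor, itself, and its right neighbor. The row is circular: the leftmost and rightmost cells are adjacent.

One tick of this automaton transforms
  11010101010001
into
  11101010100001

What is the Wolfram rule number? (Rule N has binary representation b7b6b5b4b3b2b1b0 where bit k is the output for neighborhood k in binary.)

232

position 0: 111 → 1  (bit 7 = 1)
position 1: 110 → 1  (bit 6 = 1)
position 2: 101 → 1  (bit 5 = 1)
position 10: 100 → 0  (bit 4 = 0)
position 13: 011 → 1  (bit 3 = 1)
position 3: 010 → 0  (bit 2 = 0)
position 12: 001 → 0  (bit 1 = 0)
position 11: 000 → 0  (bit 0 = 0)
bits b7..b0 = 11101000 = 232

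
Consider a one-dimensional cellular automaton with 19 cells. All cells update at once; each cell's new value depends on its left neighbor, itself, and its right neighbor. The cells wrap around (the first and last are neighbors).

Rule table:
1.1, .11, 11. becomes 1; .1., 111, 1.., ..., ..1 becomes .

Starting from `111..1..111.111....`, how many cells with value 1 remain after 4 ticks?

2

1.1.....1.111.1....
.1.......11.11.....
.........11111.....
.........1...1.....
count of 1: 2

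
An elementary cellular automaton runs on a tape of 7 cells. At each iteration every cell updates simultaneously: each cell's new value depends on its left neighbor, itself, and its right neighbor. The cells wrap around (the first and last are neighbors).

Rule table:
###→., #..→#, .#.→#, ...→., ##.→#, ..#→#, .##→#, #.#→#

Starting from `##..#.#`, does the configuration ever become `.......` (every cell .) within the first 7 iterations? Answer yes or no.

yes

.######
##....#
.##..##
#######
.......
all cells are . at iteration 5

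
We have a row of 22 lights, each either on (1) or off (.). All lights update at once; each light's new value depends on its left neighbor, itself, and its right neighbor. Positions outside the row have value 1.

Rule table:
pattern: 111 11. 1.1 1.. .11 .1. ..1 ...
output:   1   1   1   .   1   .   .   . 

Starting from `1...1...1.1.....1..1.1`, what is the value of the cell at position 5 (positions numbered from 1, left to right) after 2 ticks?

1........1..........11
1...................11
position 5 holds .

.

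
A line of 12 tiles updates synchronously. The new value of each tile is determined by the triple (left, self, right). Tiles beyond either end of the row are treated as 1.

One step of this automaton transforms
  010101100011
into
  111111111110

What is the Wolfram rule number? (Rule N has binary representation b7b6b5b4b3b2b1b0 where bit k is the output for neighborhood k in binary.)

127

position 11: 111 → 0  (bit 7 = 0)
position 6: 110 → 1  (bit 6 = 1)
position 0: 101 → 1  (bit 5 = 1)
position 7: 100 → 1  (bit 4 = 1)
position 5: 011 → 1  (bit 3 = 1)
position 1: 010 → 1  (bit 2 = 1)
position 9: 001 → 1  (bit 1 = 1)
position 8: 000 → 1  (bit 0 = 1)
bits b7..b0 = 01111111 = 127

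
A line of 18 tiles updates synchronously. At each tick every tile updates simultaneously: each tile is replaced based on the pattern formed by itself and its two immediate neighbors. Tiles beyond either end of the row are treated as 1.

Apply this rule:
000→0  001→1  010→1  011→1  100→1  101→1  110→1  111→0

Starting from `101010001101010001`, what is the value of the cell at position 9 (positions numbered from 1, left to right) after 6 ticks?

1

tick 1: 111111011111111011
tick 2: 000001110000001110
tick 3: 100011011000011011
tick 4: 110111111100111110
tick 5: 011100000111100011
tick 6: 110110001100110110
position 9 holds 1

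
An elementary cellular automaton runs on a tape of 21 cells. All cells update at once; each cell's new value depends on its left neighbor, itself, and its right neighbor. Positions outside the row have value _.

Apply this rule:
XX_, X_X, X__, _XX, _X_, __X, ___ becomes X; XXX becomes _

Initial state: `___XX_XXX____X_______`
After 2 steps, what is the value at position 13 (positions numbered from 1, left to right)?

step 1: XXXXXXX_XXXXXXXXXXXXX
step 2: X_____XXX___________X
position 13 holds _

_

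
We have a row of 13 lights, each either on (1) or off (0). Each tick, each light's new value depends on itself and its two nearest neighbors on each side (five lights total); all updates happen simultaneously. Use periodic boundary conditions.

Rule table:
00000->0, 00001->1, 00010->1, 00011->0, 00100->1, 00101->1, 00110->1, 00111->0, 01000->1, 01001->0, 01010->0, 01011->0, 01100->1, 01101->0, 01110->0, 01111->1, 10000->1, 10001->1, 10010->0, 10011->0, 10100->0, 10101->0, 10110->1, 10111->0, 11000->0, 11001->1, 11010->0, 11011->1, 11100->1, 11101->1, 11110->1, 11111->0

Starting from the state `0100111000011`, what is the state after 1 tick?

0000001011010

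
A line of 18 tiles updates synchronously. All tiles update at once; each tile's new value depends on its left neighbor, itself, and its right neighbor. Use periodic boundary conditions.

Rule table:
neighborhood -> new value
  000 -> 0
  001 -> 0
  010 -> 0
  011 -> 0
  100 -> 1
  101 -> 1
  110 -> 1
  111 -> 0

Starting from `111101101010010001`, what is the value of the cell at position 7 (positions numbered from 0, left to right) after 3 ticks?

000110110101001000
000011011010100100
000001101101010010
position 7 holds 0

0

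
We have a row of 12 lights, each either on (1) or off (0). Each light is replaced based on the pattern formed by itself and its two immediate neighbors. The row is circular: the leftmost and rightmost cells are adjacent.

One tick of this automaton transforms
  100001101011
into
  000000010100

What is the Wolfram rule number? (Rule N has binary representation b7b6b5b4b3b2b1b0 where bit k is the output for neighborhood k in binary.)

position 11: 111 → 0  (bit 7 = 0)
position 0: 110 → 0  (bit 6 = 0)
position 7: 101 → 1  (bit 5 = 1)
position 1: 100 → 0  (bit 4 = 0)
position 5: 011 → 0  (bit 3 = 0)
position 8: 010 → 0  (bit 2 = 0)
position 4: 001 → 0  (bit 1 = 0)
position 2: 000 → 0  (bit 0 = 0)
bits b7..b0 = 00100000 = 32

32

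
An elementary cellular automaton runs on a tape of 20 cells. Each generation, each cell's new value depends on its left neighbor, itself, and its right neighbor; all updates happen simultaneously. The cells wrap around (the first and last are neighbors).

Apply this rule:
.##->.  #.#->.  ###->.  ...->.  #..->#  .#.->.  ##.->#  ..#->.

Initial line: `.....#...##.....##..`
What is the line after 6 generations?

......#...##.....##.
.......#...##.....##
#.......#...##.....#
##.......#...##.....
.##.......#...##....
..##.......#...##...

..##.......#...##...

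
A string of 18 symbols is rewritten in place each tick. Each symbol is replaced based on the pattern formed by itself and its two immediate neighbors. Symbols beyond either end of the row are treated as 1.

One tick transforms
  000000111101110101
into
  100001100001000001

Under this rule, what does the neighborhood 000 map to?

At position 1 the neighborhood is 000; the next row has 0 there.

0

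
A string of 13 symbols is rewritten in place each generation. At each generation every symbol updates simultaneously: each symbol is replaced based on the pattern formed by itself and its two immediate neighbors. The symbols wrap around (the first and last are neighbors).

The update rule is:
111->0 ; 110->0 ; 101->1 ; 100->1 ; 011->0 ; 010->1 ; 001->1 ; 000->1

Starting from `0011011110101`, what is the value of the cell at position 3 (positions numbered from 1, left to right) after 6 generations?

1

1100100001111
0011111110000
1100000001111
0011111110000  (repeats generation 2; period 2)
generation 6: 0011111110000
position 3 holds 1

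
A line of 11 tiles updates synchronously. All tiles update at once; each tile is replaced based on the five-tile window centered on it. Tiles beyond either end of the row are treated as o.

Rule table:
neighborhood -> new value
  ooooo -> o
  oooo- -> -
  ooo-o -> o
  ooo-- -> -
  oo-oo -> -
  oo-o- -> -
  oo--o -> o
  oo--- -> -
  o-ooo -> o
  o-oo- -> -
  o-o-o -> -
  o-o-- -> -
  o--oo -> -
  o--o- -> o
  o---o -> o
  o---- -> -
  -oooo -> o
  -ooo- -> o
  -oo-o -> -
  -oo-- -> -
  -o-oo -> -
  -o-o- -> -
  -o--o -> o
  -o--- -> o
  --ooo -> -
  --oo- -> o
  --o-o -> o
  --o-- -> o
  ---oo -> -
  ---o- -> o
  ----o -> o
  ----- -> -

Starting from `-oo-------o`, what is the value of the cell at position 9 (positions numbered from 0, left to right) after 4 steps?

step 1: --------o--
step 2: ------oooo-
step 3: ----o--o-o-
step 4: --oooooo---
position 9 holds -

-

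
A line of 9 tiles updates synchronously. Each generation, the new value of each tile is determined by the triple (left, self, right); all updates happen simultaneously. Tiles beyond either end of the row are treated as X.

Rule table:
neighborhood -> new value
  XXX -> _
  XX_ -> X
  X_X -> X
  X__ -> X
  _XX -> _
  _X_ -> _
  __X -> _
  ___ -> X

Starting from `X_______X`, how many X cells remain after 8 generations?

5

generation 1: XXXXXXX__
generation 2: ______XX_
generation 3: XXXXX__XX
generation 4: ____XX___
generation 5: XXX__XXX_
generation 6: __XX___XX
generation 7: X__XXX___
generation 8: XX___XXX_
count of X: 5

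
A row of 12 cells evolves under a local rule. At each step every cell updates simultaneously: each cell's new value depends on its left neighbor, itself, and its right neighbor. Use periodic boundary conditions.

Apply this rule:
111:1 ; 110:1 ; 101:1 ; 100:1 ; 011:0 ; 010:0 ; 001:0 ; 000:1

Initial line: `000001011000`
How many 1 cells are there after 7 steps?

9

111100101111
111110010111
111111001011
111111100101
111111110010
011111111001
101111111100
count of 1: 9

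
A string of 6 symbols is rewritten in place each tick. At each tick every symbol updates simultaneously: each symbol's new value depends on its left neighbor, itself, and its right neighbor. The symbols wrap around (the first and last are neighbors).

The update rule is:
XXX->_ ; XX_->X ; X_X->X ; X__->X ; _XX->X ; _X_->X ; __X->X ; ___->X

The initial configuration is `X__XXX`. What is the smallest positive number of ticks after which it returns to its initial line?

XXXX__
X__XXX

2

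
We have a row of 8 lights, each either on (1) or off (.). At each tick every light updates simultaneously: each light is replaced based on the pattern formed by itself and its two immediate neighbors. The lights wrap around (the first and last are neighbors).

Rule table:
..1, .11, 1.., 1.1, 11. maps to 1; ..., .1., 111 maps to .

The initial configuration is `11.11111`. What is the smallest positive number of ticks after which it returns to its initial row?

.111....
11.11...
111111.1
.....111
1...11.1
11.11111

6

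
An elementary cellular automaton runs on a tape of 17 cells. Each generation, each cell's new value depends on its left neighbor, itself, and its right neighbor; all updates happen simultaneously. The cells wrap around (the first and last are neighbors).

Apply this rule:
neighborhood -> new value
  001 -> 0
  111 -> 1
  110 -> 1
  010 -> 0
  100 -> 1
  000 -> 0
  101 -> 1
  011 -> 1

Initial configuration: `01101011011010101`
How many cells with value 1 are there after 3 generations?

16

11110111111101010
11111111111110101
11111111111111011
count of 1: 16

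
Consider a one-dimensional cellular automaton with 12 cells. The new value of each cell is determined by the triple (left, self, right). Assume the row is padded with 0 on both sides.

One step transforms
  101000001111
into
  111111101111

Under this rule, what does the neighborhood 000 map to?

1

At position 4 the neighborhood is 000; the next row has 1 there.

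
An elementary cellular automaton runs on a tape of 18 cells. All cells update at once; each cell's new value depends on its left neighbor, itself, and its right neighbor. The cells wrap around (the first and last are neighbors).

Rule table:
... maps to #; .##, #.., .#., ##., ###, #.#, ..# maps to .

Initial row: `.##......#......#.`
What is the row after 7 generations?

....####...####...

....####...####...
###......#......##
....####...####...  (repeats generation 1; period 2)
generation 7: ....####...####...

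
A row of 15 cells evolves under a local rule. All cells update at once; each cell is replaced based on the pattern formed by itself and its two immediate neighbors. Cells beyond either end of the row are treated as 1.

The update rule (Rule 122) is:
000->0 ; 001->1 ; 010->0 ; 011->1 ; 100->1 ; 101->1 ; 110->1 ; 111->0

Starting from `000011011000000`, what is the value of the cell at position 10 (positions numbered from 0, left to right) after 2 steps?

1

step 1: 100111111100001
step 2: 111100000110011
position 10 holds 1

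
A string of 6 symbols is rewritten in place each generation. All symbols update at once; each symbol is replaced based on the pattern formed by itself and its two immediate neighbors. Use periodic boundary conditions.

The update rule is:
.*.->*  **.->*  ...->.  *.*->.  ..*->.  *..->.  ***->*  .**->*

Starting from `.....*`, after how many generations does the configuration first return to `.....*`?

1

generation 1: .....*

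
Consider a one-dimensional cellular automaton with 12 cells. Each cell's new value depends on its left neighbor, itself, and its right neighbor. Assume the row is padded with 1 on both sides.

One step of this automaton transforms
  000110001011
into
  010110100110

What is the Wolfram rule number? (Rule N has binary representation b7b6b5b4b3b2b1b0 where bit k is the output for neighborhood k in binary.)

position 11: 111 → 0  (bit 7 = 0)
position 4: 110 → 1  (bit 6 = 1)
position 9: 101 → 1  (bit 5 = 1)
position 0: 100 → 0  (bit 4 = 0)
position 3: 011 → 1  (bit 3 = 1)
position 8: 010 → 0  (bit 2 = 0)
position 2: 001 → 0  (bit 1 = 0)
position 1: 000 → 1  (bit 0 = 1)
bits b7..b0 = 01101001 = 105

105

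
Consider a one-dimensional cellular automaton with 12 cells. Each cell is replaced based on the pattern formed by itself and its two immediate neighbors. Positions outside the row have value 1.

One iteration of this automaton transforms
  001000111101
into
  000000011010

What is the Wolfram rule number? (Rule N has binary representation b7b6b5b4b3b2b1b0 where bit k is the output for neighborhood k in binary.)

160

position 7: 111 → 1  (bit 7 = 1)
position 9: 110 → 0  (bit 6 = 0)
position 10: 101 → 1  (bit 5 = 1)
position 0: 100 → 0  (bit 4 = 0)
position 6: 011 → 0  (bit 3 = 0)
position 2: 010 → 0  (bit 2 = 0)
position 1: 001 → 0  (bit 1 = 0)
position 4: 000 → 0  (bit 0 = 0)
bits b7..b0 = 10100000 = 160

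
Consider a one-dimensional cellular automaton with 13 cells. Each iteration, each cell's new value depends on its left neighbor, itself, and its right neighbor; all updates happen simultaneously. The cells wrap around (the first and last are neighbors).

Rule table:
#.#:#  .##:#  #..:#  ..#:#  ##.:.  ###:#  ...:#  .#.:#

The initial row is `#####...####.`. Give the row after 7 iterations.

#####.#####.#

####.######.#
###.######.##
##.######.###
#.######.####
.######.#####
######.#####.
#####.#####.#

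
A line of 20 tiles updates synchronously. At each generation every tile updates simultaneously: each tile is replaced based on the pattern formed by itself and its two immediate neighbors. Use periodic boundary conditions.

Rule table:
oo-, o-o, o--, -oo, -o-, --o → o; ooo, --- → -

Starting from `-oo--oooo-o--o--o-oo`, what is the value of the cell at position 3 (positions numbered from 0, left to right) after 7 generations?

oooooo--oooooooooooo
-----oooo-----------
----oo--oo----------
---oooooooo---------
--oo------oo--------
-oooo----oooo-------
oo--oo--oo--oo------
position 3 holds -

-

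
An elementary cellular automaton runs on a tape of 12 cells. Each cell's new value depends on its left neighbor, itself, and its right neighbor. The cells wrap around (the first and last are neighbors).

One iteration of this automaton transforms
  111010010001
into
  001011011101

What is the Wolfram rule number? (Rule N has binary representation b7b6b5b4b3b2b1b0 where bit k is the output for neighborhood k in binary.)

93

position 0: 111 → 0  (bit 7 = 0)
position 2: 110 → 1  (bit 6 = 1)
position 3: 101 → 0  (bit 5 = 0)
position 5: 100 → 1  (bit 4 = 1)
position 11: 011 → 1  (bit 3 = 1)
position 4: 010 → 1  (bit 2 = 1)
position 6: 001 → 0  (bit 1 = 0)
position 9: 000 → 1  (bit 0 = 1)
bits b7..b0 = 01011101 = 93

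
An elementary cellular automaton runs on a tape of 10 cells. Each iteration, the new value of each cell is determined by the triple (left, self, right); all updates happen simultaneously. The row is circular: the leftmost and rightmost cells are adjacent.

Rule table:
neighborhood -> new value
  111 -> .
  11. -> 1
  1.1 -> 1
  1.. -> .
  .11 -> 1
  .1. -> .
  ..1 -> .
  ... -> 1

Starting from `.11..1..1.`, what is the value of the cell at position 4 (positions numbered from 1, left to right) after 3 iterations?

1

iteration 1: .11.......
iteration 2: .11.111111
iteration 3: 11111....1
position 4 holds 1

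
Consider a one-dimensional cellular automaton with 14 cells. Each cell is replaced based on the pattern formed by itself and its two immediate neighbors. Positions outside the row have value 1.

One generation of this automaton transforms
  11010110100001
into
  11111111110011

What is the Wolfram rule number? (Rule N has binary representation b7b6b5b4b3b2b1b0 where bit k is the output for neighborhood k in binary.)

254

position 0: 111 → 1  (bit 7 = 1)
position 1: 110 → 1  (bit 6 = 1)
position 2: 101 → 1  (bit 5 = 1)
position 9: 100 → 1  (bit 4 = 1)
position 5: 011 → 1  (bit 3 = 1)
position 3: 010 → 1  (bit 2 = 1)
position 12: 001 → 1  (bit 1 = 1)
position 10: 000 → 0  (bit 0 = 0)
bits b7..b0 = 11111110 = 254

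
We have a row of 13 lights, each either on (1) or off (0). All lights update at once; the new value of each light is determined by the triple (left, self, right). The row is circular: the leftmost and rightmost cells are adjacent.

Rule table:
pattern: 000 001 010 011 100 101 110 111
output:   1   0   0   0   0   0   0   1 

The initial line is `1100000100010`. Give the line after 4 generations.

0011111100000

0001110001000
1100100100011
1000000001001
0011111100000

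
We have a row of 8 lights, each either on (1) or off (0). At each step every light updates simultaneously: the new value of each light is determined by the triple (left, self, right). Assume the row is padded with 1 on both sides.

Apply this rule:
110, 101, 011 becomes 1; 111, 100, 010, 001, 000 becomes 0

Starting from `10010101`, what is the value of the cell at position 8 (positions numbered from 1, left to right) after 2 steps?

10001011
10000110
position 8 holds 0

0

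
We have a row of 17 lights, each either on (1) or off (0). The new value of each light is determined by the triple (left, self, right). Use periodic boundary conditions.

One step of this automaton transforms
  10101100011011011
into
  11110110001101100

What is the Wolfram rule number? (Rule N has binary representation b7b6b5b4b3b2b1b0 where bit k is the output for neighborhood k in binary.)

position 16: 111 → 0  (bit 7 = 0)
position 0: 110 → 1  (bit 6 = 1)
position 1: 101 → 1  (bit 5 = 1)
position 6: 100 → 1  (bit 4 = 1)
position 4: 011 → 0  (bit 3 = 0)
position 2: 010 → 1  (bit 2 = 1)
position 8: 001 → 0  (bit 1 = 0)
position 7: 000 → 0  (bit 0 = 0)
bits b7..b0 = 01110100 = 116

116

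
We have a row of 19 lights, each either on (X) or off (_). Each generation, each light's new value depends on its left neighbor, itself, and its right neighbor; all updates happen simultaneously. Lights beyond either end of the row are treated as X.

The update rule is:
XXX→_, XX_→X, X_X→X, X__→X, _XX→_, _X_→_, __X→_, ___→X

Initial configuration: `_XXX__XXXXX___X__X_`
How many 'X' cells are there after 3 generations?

8

generation 1: X__XX_____XXX__X__X
generation 2: XX__XXXXX___XX__X__
generation 3: _XX_____XXX__XX__X_
count of X: 8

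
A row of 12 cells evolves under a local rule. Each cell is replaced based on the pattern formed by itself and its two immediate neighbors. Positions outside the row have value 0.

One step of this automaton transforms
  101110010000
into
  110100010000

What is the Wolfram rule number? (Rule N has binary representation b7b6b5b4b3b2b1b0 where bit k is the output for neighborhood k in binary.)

164

position 3: 111 → 1  (bit 7 = 1)
position 4: 110 → 0  (bit 6 = 0)
position 1: 101 → 1  (bit 5 = 1)
position 5: 100 → 0  (bit 4 = 0)
position 2: 011 → 0  (bit 3 = 0)
position 0: 010 → 1  (bit 2 = 1)
position 6: 001 → 0  (bit 1 = 0)
position 9: 000 → 0  (bit 0 = 0)
bits b7..b0 = 10100100 = 164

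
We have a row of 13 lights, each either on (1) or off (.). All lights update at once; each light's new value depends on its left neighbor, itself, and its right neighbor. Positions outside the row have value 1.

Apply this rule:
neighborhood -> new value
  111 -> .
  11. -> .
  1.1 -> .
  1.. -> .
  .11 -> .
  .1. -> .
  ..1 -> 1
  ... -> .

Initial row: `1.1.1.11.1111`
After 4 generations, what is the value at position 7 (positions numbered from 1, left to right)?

.

generation 1: .............
generation 2: ............1
generation 3: ...........1.
generation 4: ..........1..
position 7 holds .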